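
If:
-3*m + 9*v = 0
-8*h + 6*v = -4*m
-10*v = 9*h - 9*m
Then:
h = 0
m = 0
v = 0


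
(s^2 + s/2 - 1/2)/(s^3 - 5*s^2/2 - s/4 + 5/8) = 4*(s + 1)/(4*s^2 - 8*s - 5)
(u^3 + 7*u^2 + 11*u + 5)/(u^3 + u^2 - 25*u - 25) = (u + 1)/(u - 5)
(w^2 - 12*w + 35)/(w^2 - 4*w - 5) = (w - 7)/(w + 1)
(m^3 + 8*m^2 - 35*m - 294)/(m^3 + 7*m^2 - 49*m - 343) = (m - 6)/(m - 7)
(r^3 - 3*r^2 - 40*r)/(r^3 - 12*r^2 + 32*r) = (r + 5)/(r - 4)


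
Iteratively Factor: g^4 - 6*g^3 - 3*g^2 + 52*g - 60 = (g - 2)*(g^3 - 4*g^2 - 11*g + 30) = (g - 2)^2*(g^2 - 2*g - 15) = (g - 2)^2*(g + 3)*(g - 5)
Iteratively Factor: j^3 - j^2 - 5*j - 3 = (j - 3)*(j^2 + 2*j + 1) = (j - 3)*(j + 1)*(j + 1)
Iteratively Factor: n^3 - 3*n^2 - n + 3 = (n - 3)*(n^2 - 1) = (n - 3)*(n + 1)*(n - 1)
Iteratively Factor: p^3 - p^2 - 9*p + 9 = (p - 3)*(p^2 + 2*p - 3) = (p - 3)*(p + 3)*(p - 1)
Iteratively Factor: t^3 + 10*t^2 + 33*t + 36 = (t + 3)*(t^2 + 7*t + 12) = (t + 3)^2*(t + 4)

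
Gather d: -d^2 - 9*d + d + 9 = -d^2 - 8*d + 9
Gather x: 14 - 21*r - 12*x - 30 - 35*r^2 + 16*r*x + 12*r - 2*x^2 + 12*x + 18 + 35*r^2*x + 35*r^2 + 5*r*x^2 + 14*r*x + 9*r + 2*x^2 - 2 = 5*r*x^2 + x*(35*r^2 + 30*r)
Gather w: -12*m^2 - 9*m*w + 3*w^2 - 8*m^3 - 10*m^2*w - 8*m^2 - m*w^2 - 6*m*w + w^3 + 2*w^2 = -8*m^3 - 20*m^2 + w^3 + w^2*(5 - m) + w*(-10*m^2 - 15*m)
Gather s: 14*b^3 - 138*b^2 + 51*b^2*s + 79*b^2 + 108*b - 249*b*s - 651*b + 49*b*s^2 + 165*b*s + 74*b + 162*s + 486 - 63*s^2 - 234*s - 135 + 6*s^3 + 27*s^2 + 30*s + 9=14*b^3 - 59*b^2 - 469*b + 6*s^3 + s^2*(49*b - 36) + s*(51*b^2 - 84*b - 42) + 360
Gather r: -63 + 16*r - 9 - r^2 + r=-r^2 + 17*r - 72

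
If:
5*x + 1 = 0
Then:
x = -1/5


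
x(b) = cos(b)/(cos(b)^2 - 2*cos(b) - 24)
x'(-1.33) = -0.04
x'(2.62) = 0.03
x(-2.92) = 0.05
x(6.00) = -0.04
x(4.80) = -0.00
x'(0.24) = 0.01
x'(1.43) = 0.04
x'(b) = (2*sin(b)*cos(b) - 2*sin(b))*cos(b)/(cos(b)^2 - 2*cos(b) - 24)^2 - sin(b)/(cos(b)^2 - 2*cos(b) - 24)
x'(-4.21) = 0.04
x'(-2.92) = -0.01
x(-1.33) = -0.01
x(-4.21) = 0.02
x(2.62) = 0.04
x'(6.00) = -0.01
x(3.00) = 0.05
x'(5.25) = -0.03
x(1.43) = -0.01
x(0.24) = -0.04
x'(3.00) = 0.01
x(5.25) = -0.02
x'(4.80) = -0.04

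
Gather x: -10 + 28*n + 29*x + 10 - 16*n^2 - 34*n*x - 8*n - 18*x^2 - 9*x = -16*n^2 + 20*n - 18*x^2 + x*(20 - 34*n)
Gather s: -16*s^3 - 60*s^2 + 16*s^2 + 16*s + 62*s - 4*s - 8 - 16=-16*s^3 - 44*s^2 + 74*s - 24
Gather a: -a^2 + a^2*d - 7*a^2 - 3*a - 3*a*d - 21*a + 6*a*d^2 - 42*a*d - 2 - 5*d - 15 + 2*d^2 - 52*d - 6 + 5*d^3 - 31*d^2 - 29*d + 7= a^2*(d - 8) + a*(6*d^2 - 45*d - 24) + 5*d^3 - 29*d^2 - 86*d - 16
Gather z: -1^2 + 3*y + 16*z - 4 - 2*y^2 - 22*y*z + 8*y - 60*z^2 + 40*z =-2*y^2 + 11*y - 60*z^2 + z*(56 - 22*y) - 5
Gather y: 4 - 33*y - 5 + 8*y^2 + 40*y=8*y^2 + 7*y - 1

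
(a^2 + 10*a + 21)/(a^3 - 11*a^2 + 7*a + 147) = (a + 7)/(a^2 - 14*a + 49)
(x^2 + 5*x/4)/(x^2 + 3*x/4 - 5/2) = x*(4*x + 5)/(4*x^2 + 3*x - 10)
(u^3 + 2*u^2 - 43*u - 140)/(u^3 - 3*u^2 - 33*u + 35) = (u + 4)/(u - 1)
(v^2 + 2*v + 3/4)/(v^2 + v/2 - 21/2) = (4*v^2 + 8*v + 3)/(2*(2*v^2 + v - 21))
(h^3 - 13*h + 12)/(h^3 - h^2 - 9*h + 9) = (h + 4)/(h + 3)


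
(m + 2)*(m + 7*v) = m^2 + 7*m*v + 2*m + 14*v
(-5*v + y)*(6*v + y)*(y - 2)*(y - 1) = -30*v^2*y^2 + 90*v^2*y - 60*v^2 + v*y^3 - 3*v*y^2 + 2*v*y + y^4 - 3*y^3 + 2*y^2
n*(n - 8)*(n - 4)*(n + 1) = n^4 - 11*n^3 + 20*n^2 + 32*n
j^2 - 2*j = j*(j - 2)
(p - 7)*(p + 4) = p^2 - 3*p - 28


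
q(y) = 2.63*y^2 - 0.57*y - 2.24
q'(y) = 5.26*y - 0.57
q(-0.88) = 0.30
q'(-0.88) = -5.20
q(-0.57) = -1.06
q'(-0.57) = -3.57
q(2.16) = 8.80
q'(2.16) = 10.79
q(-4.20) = 46.55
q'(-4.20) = -22.66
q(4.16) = 40.90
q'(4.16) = 21.31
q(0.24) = -2.23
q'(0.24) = 0.69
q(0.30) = -2.17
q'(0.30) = 1.01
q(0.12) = -2.27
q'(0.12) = 0.06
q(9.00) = 205.66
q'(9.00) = 46.77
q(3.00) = 19.72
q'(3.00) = 15.21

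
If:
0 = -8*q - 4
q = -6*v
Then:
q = -1/2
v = 1/12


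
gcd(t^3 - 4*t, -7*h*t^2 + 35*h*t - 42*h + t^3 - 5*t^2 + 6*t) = t - 2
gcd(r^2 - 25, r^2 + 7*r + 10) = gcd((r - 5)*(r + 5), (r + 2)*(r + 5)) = r + 5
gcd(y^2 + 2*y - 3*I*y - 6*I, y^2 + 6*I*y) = 1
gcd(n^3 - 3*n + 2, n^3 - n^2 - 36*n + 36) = n - 1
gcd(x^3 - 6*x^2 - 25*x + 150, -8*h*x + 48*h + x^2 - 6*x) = x - 6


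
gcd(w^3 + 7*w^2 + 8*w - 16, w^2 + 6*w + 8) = w + 4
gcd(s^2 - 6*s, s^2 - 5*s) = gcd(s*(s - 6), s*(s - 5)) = s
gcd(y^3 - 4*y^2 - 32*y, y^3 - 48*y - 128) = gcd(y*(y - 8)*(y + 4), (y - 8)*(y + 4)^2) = y^2 - 4*y - 32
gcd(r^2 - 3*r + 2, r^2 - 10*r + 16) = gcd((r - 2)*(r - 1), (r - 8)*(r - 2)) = r - 2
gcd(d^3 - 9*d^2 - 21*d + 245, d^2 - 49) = d - 7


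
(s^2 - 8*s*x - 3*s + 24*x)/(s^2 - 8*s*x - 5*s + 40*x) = (s - 3)/(s - 5)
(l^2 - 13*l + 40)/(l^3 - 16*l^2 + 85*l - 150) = (l - 8)/(l^2 - 11*l + 30)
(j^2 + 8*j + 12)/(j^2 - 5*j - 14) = (j + 6)/(j - 7)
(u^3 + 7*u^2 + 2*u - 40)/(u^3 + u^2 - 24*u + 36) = (u^2 + 9*u + 20)/(u^2 + 3*u - 18)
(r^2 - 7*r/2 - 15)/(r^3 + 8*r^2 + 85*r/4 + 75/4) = 2*(r - 6)/(2*r^2 + 11*r + 15)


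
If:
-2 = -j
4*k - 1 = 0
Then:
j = 2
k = 1/4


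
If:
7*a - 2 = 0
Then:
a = 2/7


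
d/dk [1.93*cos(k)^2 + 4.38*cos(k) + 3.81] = -(3.86*cos(k) + 4.38)*sin(k)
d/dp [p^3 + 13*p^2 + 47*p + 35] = 3*p^2 + 26*p + 47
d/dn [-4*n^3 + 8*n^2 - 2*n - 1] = -12*n^2 + 16*n - 2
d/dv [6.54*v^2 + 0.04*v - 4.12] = 13.08*v + 0.04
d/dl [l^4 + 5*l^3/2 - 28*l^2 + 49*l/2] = 4*l^3 + 15*l^2/2 - 56*l + 49/2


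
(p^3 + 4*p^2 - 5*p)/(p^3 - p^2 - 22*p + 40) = p*(p - 1)/(p^2 - 6*p + 8)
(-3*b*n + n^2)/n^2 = (-3*b + n)/n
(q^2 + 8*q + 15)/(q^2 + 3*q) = (q + 5)/q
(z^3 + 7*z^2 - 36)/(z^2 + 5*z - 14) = (z^2 + 9*z + 18)/(z + 7)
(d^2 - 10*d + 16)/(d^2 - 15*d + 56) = (d - 2)/(d - 7)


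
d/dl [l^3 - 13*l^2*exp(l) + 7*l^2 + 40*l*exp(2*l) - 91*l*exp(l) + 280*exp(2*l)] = -13*l^2*exp(l) + 3*l^2 + 80*l*exp(2*l) - 117*l*exp(l) + 14*l + 600*exp(2*l) - 91*exp(l)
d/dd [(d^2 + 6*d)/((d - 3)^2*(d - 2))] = (-d^3 - 15*d^2 + 24*d + 36)/(d^5 - 13*d^4 + 67*d^3 - 171*d^2 + 216*d - 108)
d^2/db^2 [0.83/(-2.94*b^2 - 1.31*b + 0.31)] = (14.348376*b^2 + 6.393324*b - 0.83*(5.88*b + 1.31)*(11.76*b + 2.62) - 1.512924)/(2.94*b^2 + 1.31*b - 0.31)^3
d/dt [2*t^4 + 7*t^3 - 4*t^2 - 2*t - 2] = 8*t^3 + 21*t^2 - 8*t - 2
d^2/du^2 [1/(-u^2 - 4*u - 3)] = 2*(u^2 + 4*u - 4*(u + 2)^2 + 3)/(u^2 + 4*u + 3)^3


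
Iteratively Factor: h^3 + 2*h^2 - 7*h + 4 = (h + 4)*(h^2 - 2*h + 1) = (h - 1)*(h + 4)*(h - 1)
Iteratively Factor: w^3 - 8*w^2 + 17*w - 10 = (w - 1)*(w^2 - 7*w + 10) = (w - 5)*(w - 1)*(w - 2)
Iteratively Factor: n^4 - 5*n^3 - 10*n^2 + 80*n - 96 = (n + 4)*(n^3 - 9*n^2 + 26*n - 24) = (n - 3)*(n + 4)*(n^2 - 6*n + 8) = (n - 4)*(n - 3)*(n + 4)*(n - 2)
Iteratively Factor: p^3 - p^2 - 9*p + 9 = (p + 3)*(p^2 - 4*p + 3) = (p - 1)*(p + 3)*(p - 3)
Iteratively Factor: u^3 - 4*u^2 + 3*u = (u - 3)*(u^2 - u) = (u - 3)*(u - 1)*(u)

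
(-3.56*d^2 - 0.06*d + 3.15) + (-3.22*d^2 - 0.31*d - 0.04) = -6.78*d^2 - 0.37*d + 3.11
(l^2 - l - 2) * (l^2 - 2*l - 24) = l^4 - 3*l^3 - 24*l^2 + 28*l + 48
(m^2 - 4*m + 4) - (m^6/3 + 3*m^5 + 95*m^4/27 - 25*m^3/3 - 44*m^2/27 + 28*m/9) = -m^6/3 - 3*m^5 - 95*m^4/27 + 25*m^3/3 + 71*m^2/27 - 64*m/9 + 4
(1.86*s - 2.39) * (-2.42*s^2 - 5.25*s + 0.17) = -4.5012*s^3 - 3.9812*s^2 + 12.8637*s - 0.4063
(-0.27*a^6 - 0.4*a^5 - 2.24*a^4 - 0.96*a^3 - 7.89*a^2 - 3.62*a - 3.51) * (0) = 0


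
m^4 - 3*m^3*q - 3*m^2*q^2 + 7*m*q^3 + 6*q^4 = (m - 3*q)*(m - 2*q)*(m + q)^2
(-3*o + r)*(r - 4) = -3*o*r + 12*o + r^2 - 4*r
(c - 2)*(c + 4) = c^2 + 2*c - 8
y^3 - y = y*(y - 1)*(y + 1)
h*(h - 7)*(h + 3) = h^3 - 4*h^2 - 21*h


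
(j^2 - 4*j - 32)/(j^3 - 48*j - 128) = 1/(j + 4)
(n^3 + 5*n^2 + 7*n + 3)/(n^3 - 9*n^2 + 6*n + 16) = (n^2 + 4*n + 3)/(n^2 - 10*n + 16)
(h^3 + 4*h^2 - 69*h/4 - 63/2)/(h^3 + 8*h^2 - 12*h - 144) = (h^2 - 2*h - 21/4)/(h^2 + 2*h - 24)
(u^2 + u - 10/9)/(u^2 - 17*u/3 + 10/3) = (u + 5/3)/(u - 5)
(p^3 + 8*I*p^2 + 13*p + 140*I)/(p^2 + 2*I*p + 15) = (p^2 + 3*I*p + 28)/(p - 3*I)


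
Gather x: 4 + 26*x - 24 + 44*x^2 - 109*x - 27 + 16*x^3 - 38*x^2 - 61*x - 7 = 16*x^3 + 6*x^2 - 144*x - 54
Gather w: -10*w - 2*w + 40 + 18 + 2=60 - 12*w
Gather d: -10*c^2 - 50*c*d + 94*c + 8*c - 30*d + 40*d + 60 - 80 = -10*c^2 + 102*c + d*(10 - 50*c) - 20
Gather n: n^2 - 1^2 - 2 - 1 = n^2 - 4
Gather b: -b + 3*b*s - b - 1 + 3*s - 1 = b*(3*s - 2) + 3*s - 2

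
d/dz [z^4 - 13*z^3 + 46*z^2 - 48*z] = 4*z^3 - 39*z^2 + 92*z - 48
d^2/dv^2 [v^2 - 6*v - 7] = 2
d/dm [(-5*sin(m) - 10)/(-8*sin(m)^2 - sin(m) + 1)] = 5*(-32*sin(m) + 4*cos(2*m) - 7)*cos(m)/(8*sin(m)^2 + sin(m) - 1)^2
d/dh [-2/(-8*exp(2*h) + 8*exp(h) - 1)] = (16 - 32*exp(h))*exp(h)/(8*exp(2*h) - 8*exp(h) + 1)^2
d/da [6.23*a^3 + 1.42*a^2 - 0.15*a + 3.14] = 18.69*a^2 + 2.84*a - 0.15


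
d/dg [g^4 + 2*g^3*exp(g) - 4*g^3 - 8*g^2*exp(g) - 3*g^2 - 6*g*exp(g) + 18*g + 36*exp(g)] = 2*g^3*exp(g) + 4*g^3 - 2*g^2*exp(g) - 12*g^2 - 22*g*exp(g) - 6*g + 30*exp(g) + 18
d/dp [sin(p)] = cos(p)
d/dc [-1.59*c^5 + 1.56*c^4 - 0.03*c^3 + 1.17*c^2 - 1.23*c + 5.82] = -7.95*c^4 + 6.24*c^3 - 0.09*c^2 + 2.34*c - 1.23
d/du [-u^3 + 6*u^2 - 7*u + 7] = -3*u^2 + 12*u - 7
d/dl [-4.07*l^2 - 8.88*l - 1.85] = -8.14*l - 8.88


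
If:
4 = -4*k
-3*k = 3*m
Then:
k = -1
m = 1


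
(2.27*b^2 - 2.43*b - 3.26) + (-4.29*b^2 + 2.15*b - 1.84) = -2.02*b^2 - 0.28*b - 5.1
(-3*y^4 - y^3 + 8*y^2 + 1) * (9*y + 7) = -27*y^5 - 30*y^4 + 65*y^3 + 56*y^2 + 9*y + 7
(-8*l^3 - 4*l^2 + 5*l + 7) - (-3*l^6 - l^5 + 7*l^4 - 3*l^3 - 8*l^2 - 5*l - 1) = 3*l^6 + l^5 - 7*l^4 - 5*l^3 + 4*l^2 + 10*l + 8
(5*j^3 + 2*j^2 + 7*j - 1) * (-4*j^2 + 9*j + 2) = -20*j^5 + 37*j^4 + 71*j^2 + 5*j - 2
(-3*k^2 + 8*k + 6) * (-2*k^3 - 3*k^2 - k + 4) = 6*k^5 - 7*k^4 - 33*k^3 - 38*k^2 + 26*k + 24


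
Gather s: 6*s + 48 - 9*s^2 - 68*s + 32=-9*s^2 - 62*s + 80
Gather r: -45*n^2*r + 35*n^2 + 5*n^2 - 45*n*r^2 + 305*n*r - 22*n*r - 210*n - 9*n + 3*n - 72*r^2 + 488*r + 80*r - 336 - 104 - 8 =40*n^2 - 216*n + r^2*(-45*n - 72) + r*(-45*n^2 + 283*n + 568) - 448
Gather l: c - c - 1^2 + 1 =0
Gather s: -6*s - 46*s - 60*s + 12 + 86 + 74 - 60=112 - 112*s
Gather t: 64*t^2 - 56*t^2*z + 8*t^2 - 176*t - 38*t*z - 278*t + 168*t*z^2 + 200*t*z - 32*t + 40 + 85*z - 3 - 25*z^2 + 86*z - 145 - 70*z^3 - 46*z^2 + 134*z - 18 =t^2*(72 - 56*z) + t*(168*z^2 + 162*z - 486) - 70*z^3 - 71*z^2 + 305*z - 126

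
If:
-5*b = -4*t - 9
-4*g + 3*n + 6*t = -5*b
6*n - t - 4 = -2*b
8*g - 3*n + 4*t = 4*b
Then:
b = 281/205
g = 819/820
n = 74/615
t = -22/41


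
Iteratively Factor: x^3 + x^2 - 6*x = (x)*(x^2 + x - 6) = x*(x - 2)*(x + 3)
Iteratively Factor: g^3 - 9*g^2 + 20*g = (g - 5)*(g^2 - 4*g) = g*(g - 5)*(g - 4)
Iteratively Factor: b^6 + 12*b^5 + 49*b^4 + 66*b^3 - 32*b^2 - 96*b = (b + 3)*(b^5 + 9*b^4 + 22*b^3 - 32*b) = b*(b + 3)*(b^4 + 9*b^3 + 22*b^2 - 32) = b*(b + 3)*(b + 4)*(b^3 + 5*b^2 + 2*b - 8) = b*(b + 2)*(b + 3)*(b + 4)*(b^2 + 3*b - 4) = b*(b + 2)*(b + 3)*(b + 4)^2*(b - 1)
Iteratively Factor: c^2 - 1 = (c - 1)*(c + 1)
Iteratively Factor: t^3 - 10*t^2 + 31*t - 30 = (t - 2)*(t^2 - 8*t + 15) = (t - 3)*(t - 2)*(t - 5)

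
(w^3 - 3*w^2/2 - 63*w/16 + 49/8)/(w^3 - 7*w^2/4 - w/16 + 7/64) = 4*(4*w^2 + w - 14)/(16*w^2 - 1)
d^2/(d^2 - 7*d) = d/(d - 7)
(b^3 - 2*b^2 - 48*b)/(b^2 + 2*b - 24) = b*(b - 8)/(b - 4)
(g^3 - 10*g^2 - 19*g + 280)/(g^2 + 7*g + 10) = (g^2 - 15*g + 56)/(g + 2)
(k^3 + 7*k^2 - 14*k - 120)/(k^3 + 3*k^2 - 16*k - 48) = (k^2 + 11*k + 30)/(k^2 + 7*k + 12)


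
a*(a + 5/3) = a^2 + 5*a/3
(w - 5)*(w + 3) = w^2 - 2*w - 15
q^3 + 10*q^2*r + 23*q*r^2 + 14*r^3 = (q + r)*(q + 2*r)*(q + 7*r)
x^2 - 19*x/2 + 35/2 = (x - 7)*(x - 5/2)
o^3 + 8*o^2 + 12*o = o*(o + 2)*(o + 6)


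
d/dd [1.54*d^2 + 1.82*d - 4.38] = 3.08*d + 1.82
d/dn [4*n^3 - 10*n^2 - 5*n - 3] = 12*n^2 - 20*n - 5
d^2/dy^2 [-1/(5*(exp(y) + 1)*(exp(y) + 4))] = (-4*exp(3*y) - 15*exp(2*y) - 9*exp(y) + 20)*exp(y)/(5*(exp(6*y) + 15*exp(5*y) + 87*exp(4*y) + 245*exp(3*y) + 348*exp(2*y) + 240*exp(y) + 64))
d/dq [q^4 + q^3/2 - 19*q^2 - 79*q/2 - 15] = 4*q^3 + 3*q^2/2 - 38*q - 79/2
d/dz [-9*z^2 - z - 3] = -18*z - 1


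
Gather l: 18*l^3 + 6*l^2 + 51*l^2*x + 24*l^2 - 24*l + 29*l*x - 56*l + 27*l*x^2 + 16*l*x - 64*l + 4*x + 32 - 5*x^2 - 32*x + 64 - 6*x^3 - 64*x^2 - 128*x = 18*l^3 + l^2*(51*x + 30) + l*(27*x^2 + 45*x - 144) - 6*x^3 - 69*x^2 - 156*x + 96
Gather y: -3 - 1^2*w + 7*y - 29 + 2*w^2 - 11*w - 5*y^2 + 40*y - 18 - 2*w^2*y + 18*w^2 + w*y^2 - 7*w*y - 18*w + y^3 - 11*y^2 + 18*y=20*w^2 - 30*w + y^3 + y^2*(w - 16) + y*(-2*w^2 - 7*w + 65) - 50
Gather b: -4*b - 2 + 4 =2 - 4*b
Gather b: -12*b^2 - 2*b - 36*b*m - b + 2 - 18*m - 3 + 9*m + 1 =-12*b^2 + b*(-36*m - 3) - 9*m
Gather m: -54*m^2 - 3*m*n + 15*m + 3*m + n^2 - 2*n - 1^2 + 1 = -54*m^2 + m*(18 - 3*n) + n^2 - 2*n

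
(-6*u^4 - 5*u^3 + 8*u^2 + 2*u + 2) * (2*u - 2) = -12*u^5 + 2*u^4 + 26*u^3 - 12*u^2 - 4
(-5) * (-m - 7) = 5*m + 35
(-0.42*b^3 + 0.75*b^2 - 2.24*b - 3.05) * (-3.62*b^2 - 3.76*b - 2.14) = 1.5204*b^5 - 1.1358*b^4 + 6.1876*b^3 + 17.8584*b^2 + 16.2616*b + 6.527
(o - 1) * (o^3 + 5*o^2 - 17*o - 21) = o^4 + 4*o^3 - 22*o^2 - 4*o + 21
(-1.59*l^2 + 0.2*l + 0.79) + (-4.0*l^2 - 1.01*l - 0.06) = -5.59*l^2 - 0.81*l + 0.73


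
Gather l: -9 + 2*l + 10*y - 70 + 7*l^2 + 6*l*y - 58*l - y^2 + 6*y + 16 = 7*l^2 + l*(6*y - 56) - y^2 + 16*y - 63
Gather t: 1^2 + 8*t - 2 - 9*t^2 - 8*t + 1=-9*t^2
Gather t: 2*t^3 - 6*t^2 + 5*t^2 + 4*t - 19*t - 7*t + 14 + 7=2*t^3 - t^2 - 22*t + 21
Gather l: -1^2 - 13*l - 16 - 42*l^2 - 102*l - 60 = -42*l^2 - 115*l - 77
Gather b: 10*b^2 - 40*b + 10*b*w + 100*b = 10*b^2 + b*(10*w + 60)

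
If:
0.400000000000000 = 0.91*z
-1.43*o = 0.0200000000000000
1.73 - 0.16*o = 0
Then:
No Solution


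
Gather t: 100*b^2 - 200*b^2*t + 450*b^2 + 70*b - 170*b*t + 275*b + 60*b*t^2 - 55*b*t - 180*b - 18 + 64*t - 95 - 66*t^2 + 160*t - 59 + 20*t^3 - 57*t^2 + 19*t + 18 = 550*b^2 + 165*b + 20*t^3 + t^2*(60*b - 123) + t*(-200*b^2 - 225*b + 243) - 154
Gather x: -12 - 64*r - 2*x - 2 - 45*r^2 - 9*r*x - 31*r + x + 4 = -45*r^2 - 95*r + x*(-9*r - 1) - 10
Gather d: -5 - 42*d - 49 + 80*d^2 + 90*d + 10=80*d^2 + 48*d - 44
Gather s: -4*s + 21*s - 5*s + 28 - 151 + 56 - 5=12*s - 72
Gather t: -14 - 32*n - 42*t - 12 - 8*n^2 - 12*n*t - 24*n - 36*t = -8*n^2 - 56*n + t*(-12*n - 78) - 26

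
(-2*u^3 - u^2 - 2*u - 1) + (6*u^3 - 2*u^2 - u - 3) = 4*u^3 - 3*u^2 - 3*u - 4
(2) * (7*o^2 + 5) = 14*o^2 + 10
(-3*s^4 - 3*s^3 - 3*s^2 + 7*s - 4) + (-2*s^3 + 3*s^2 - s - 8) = -3*s^4 - 5*s^3 + 6*s - 12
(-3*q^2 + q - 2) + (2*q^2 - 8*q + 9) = -q^2 - 7*q + 7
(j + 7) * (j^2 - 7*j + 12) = j^3 - 37*j + 84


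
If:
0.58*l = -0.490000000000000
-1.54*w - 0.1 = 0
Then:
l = -0.84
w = -0.06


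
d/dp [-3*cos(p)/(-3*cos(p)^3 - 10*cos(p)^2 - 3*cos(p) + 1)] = 48*(6*cos(p)^3 + 10*cos(p)^2 + 1)*sin(p)/(-40*sin(p)^2 + 21*cos(p) + 3*cos(3*p) + 36)^2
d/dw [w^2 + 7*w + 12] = 2*w + 7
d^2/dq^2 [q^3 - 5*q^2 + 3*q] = 6*q - 10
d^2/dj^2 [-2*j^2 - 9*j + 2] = -4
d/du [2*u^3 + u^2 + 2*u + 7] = 6*u^2 + 2*u + 2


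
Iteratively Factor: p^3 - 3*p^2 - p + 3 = (p - 3)*(p^2 - 1) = (p - 3)*(p - 1)*(p + 1)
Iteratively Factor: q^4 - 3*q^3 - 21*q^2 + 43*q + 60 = (q - 3)*(q^3 - 21*q - 20) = (q - 5)*(q - 3)*(q^2 + 5*q + 4) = (q - 5)*(q - 3)*(q + 4)*(q + 1)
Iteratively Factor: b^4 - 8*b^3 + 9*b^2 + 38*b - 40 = (b - 4)*(b^3 - 4*b^2 - 7*b + 10) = (b - 4)*(b - 1)*(b^2 - 3*b - 10) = (b - 5)*(b - 4)*(b - 1)*(b + 2)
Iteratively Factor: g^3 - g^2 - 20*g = (g)*(g^2 - g - 20) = g*(g - 5)*(g + 4)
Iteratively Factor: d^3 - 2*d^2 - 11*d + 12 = (d - 4)*(d^2 + 2*d - 3) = (d - 4)*(d - 1)*(d + 3)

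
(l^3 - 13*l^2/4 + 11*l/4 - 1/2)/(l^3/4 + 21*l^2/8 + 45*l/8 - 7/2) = 2*(4*l^3 - 13*l^2 + 11*l - 2)/(2*l^3 + 21*l^2 + 45*l - 28)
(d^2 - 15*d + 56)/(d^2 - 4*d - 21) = (d - 8)/(d + 3)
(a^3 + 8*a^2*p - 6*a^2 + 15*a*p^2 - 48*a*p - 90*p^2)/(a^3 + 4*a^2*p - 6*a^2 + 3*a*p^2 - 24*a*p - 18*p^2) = (a + 5*p)/(a + p)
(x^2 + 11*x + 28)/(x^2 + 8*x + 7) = (x + 4)/(x + 1)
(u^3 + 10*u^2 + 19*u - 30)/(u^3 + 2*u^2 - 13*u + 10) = (u + 6)/(u - 2)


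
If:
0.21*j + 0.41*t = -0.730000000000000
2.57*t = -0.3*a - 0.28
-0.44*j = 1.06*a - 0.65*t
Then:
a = 1.10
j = -3.01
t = -0.24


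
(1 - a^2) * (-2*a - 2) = 2*a^3 + 2*a^2 - 2*a - 2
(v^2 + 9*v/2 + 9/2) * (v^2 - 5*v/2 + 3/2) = v^4 + 2*v^3 - 21*v^2/4 - 9*v/2 + 27/4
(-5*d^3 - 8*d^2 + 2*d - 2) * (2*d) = -10*d^4 - 16*d^3 + 4*d^2 - 4*d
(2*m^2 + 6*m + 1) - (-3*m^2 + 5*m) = 5*m^2 + m + 1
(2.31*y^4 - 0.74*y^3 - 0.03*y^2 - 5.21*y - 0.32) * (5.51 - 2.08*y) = -4.8048*y^5 + 14.2673*y^4 - 4.015*y^3 + 10.6715*y^2 - 28.0415*y - 1.7632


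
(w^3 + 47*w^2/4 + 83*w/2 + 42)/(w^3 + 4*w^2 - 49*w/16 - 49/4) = 4*(w + 6)/(4*w - 7)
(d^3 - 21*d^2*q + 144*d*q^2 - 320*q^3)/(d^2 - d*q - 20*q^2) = (d^2 - 16*d*q + 64*q^2)/(d + 4*q)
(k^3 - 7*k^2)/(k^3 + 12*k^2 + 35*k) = k*(k - 7)/(k^2 + 12*k + 35)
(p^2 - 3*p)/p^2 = (p - 3)/p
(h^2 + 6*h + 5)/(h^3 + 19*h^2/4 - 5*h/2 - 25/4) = 4/(4*h - 5)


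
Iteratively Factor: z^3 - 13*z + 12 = (z - 3)*(z^2 + 3*z - 4) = (z - 3)*(z - 1)*(z + 4)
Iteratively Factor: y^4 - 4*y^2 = (y + 2)*(y^3 - 2*y^2) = (y - 2)*(y + 2)*(y^2) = y*(y - 2)*(y + 2)*(y)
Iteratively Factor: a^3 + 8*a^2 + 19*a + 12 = (a + 3)*(a^2 + 5*a + 4) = (a + 3)*(a + 4)*(a + 1)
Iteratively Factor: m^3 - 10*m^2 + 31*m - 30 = (m - 5)*(m^2 - 5*m + 6) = (m - 5)*(m - 3)*(m - 2)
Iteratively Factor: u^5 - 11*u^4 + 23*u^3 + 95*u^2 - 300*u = (u - 5)*(u^4 - 6*u^3 - 7*u^2 + 60*u) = (u - 5)*(u - 4)*(u^3 - 2*u^2 - 15*u) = u*(u - 5)*(u - 4)*(u^2 - 2*u - 15) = u*(u - 5)*(u - 4)*(u + 3)*(u - 5)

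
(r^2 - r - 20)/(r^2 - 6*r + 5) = (r + 4)/(r - 1)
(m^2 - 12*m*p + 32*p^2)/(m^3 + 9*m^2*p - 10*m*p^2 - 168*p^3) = (m - 8*p)/(m^2 + 13*m*p + 42*p^2)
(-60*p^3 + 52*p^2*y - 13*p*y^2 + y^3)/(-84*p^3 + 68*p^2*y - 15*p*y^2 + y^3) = (-5*p + y)/(-7*p + y)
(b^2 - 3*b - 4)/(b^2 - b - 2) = (b - 4)/(b - 2)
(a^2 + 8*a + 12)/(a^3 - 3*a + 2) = (a + 6)/(a^2 - 2*a + 1)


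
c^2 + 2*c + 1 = (c + 1)^2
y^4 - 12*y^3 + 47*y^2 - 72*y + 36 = (y - 6)*(y - 3)*(y - 2)*(y - 1)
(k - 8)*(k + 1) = k^2 - 7*k - 8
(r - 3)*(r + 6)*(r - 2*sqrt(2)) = r^3 - 2*sqrt(2)*r^2 + 3*r^2 - 18*r - 6*sqrt(2)*r + 36*sqrt(2)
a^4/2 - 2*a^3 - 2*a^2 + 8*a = a*(a/2 + 1)*(a - 4)*(a - 2)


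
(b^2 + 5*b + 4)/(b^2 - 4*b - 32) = (b + 1)/(b - 8)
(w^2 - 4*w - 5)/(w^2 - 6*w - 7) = (w - 5)/(w - 7)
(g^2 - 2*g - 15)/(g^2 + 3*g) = (g - 5)/g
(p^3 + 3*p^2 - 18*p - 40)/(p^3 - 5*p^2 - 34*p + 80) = (p^2 - 2*p - 8)/(p^2 - 10*p + 16)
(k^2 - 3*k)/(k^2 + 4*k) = (k - 3)/(k + 4)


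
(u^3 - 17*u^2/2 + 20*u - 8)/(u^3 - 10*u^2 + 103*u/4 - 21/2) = 2*(u^2 - 8*u + 16)/(2*u^2 - 19*u + 42)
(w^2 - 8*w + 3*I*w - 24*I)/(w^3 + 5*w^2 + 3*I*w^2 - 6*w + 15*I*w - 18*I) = (w - 8)/(w^2 + 5*w - 6)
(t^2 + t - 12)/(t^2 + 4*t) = (t - 3)/t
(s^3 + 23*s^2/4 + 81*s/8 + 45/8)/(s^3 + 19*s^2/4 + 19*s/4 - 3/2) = (8*s^2 + 22*s + 15)/(2*(4*s^2 + 7*s - 2))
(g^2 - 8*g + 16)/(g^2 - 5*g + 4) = (g - 4)/(g - 1)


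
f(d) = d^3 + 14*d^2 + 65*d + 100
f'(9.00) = 560.00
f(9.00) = 2548.00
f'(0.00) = 65.00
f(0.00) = 100.00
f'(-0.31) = 56.61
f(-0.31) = 81.17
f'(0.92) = 93.30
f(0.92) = 172.43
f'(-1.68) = 26.43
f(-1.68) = 25.57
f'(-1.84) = 23.64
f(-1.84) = 21.57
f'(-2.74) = 10.80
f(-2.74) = 6.44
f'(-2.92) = 8.82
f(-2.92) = 4.67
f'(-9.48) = 69.17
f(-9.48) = -109.99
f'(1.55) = 115.61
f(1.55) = 238.11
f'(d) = 3*d^2 + 28*d + 65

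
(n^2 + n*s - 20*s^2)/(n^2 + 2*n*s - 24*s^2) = (n + 5*s)/(n + 6*s)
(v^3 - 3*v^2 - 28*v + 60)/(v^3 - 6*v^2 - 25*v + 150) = (v - 2)/(v - 5)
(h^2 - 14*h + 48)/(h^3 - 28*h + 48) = (h^2 - 14*h + 48)/(h^3 - 28*h + 48)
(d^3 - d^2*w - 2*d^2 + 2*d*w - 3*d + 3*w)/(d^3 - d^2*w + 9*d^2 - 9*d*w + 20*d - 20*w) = (d^2 - 2*d - 3)/(d^2 + 9*d + 20)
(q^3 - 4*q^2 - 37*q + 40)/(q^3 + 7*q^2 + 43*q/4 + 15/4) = 4*(q^2 - 9*q + 8)/(4*q^2 + 8*q + 3)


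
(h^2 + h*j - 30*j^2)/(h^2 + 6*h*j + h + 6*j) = (h - 5*j)/(h + 1)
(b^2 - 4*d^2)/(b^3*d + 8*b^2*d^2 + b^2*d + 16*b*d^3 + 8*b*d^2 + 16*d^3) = (b^2 - 4*d^2)/(d*(b^3 + 8*b^2*d + b^2 + 16*b*d^2 + 8*b*d + 16*d^2))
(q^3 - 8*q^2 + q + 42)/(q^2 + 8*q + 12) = (q^2 - 10*q + 21)/(q + 6)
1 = 1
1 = 1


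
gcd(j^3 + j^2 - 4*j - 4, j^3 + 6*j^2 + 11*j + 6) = j^2 + 3*j + 2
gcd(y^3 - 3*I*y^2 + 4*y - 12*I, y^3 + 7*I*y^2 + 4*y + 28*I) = y^2 + 4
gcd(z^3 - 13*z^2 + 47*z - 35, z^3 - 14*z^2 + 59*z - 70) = z^2 - 12*z + 35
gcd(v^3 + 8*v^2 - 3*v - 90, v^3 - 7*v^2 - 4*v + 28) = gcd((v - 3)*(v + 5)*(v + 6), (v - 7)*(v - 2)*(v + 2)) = 1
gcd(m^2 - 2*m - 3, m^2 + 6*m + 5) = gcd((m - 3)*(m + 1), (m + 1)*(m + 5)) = m + 1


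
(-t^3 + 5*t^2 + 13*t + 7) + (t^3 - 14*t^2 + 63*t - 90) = -9*t^2 + 76*t - 83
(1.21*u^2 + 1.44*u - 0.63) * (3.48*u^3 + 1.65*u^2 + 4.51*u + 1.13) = 4.2108*u^5 + 7.0077*u^4 + 5.6407*u^3 + 6.8222*u^2 - 1.2141*u - 0.7119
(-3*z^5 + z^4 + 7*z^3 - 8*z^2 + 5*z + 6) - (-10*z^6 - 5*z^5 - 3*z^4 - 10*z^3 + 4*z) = 10*z^6 + 2*z^5 + 4*z^4 + 17*z^3 - 8*z^2 + z + 6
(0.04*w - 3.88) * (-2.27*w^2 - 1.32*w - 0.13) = -0.0908*w^3 + 8.7548*w^2 + 5.1164*w + 0.5044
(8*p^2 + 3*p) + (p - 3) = 8*p^2 + 4*p - 3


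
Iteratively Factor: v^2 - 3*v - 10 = (v + 2)*(v - 5)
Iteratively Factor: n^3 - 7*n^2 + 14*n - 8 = (n - 4)*(n^2 - 3*n + 2) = (n - 4)*(n - 1)*(n - 2)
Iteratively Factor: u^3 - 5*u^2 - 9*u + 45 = (u - 5)*(u^2 - 9) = (u - 5)*(u + 3)*(u - 3)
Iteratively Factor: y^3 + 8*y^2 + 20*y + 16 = (y + 4)*(y^2 + 4*y + 4) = (y + 2)*(y + 4)*(y + 2)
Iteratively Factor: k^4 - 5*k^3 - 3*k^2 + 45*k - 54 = (k - 3)*(k^3 - 2*k^2 - 9*k + 18) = (k - 3)^2*(k^2 + k - 6) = (k - 3)^2*(k + 3)*(k - 2)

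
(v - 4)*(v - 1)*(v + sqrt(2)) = v^3 - 5*v^2 + sqrt(2)*v^2 - 5*sqrt(2)*v + 4*v + 4*sqrt(2)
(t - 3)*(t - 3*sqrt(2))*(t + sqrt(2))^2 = t^4 - 3*t^3 - sqrt(2)*t^3 - 10*t^2 + 3*sqrt(2)*t^2 - 6*sqrt(2)*t + 30*t + 18*sqrt(2)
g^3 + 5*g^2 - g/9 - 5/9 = (g - 1/3)*(g + 1/3)*(g + 5)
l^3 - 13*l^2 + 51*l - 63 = (l - 7)*(l - 3)^2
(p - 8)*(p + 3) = p^2 - 5*p - 24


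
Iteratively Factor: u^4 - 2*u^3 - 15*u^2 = (u - 5)*(u^3 + 3*u^2) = (u - 5)*(u + 3)*(u^2) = u*(u - 5)*(u + 3)*(u)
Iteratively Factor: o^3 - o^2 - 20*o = (o - 5)*(o^2 + 4*o) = (o - 5)*(o + 4)*(o)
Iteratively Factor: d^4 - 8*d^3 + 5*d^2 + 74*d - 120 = (d - 4)*(d^3 - 4*d^2 - 11*d + 30) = (d - 4)*(d - 2)*(d^2 - 2*d - 15) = (d - 5)*(d - 4)*(d - 2)*(d + 3)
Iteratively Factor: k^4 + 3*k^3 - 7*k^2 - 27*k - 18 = (k + 2)*(k^3 + k^2 - 9*k - 9) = (k + 1)*(k + 2)*(k^2 - 9) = (k + 1)*(k + 2)*(k + 3)*(k - 3)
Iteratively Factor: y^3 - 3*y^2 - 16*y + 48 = (y + 4)*(y^2 - 7*y + 12) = (y - 3)*(y + 4)*(y - 4)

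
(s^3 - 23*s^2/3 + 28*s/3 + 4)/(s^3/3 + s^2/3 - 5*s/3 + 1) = (3*s^3 - 23*s^2 + 28*s + 12)/(s^3 + s^2 - 5*s + 3)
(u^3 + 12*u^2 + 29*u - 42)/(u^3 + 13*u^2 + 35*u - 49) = (u + 6)/(u + 7)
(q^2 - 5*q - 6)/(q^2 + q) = (q - 6)/q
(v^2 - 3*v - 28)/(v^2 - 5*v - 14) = (v + 4)/(v + 2)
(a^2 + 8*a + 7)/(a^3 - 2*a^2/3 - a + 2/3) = 3*(a + 7)/(3*a^2 - 5*a + 2)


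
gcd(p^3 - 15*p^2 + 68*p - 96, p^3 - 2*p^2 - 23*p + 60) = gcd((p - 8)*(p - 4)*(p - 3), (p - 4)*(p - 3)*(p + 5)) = p^2 - 7*p + 12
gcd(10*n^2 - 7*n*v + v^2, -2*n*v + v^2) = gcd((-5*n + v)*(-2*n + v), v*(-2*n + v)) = -2*n + v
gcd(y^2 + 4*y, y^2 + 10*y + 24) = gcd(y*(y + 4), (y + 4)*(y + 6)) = y + 4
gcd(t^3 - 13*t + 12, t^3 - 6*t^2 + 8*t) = 1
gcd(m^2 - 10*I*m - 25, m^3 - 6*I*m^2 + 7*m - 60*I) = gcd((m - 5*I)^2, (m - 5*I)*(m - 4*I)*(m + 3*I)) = m - 5*I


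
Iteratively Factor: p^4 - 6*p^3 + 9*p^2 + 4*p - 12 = (p - 2)*(p^3 - 4*p^2 + p + 6) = (p - 3)*(p - 2)*(p^2 - p - 2) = (p - 3)*(p - 2)*(p + 1)*(p - 2)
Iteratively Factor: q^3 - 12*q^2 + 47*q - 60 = (q - 3)*(q^2 - 9*q + 20) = (q - 5)*(q - 3)*(q - 4)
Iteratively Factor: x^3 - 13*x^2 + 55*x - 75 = (x - 5)*(x^2 - 8*x + 15) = (x - 5)*(x - 3)*(x - 5)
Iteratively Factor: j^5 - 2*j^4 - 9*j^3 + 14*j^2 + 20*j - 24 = (j + 2)*(j^4 - 4*j^3 - j^2 + 16*j - 12) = (j + 2)^2*(j^3 - 6*j^2 + 11*j - 6) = (j - 2)*(j + 2)^2*(j^2 - 4*j + 3) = (j - 3)*(j - 2)*(j + 2)^2*(j - 1)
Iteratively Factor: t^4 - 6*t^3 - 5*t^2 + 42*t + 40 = (t + 1)*(t^3 - 7*t^2 + 2*t + 40) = (t - 4)*(t + 1)*(t^2 - 3*t - 10) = (t - 5)*(t - 4)*(t + 1)*(t + 2)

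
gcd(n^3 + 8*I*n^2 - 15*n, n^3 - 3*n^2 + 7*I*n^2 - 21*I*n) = n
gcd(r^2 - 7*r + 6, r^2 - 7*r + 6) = r^2 - 7*r + 6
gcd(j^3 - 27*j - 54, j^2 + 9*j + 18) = j + 3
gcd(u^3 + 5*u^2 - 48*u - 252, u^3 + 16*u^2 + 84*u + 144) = u^2 + 12*u + 36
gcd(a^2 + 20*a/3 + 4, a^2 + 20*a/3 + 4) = a^2 + 20*a/3 + 4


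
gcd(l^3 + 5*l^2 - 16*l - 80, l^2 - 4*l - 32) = l + 4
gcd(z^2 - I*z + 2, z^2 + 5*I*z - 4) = z + I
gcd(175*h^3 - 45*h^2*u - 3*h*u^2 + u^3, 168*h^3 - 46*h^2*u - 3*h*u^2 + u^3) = 7*h + u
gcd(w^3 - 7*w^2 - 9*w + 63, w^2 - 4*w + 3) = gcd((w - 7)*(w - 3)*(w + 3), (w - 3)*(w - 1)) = w - 3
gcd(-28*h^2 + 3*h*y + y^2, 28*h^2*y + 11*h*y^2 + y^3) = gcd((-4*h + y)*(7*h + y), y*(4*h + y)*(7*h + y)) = 7*h + y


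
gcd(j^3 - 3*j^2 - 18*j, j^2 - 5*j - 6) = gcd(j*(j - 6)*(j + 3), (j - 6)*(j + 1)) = j - 6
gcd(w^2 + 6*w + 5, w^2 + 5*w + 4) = w + 1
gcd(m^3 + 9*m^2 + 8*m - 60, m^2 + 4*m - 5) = m + 5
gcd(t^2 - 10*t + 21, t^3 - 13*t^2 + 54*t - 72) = t - 3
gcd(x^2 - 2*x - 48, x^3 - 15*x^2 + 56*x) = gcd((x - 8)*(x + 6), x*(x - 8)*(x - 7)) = x - 8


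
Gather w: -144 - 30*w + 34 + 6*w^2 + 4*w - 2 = 6*w^2 - 26*w - 112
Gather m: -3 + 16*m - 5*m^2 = -5*m^2 + 16*m - 3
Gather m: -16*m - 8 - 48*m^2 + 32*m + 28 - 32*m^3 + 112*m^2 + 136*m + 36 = -32*m^3 + 64*m^2 + 152*m + 56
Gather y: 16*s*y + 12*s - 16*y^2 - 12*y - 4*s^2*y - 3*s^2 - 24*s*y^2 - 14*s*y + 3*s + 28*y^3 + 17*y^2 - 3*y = -3*s^2 + 15*s + 28*y^3 + y^2*(1 - 24*s) + y*(-4*s^2 + 2*s - 15)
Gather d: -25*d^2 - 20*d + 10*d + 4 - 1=-25*d^2 - 10*d + 3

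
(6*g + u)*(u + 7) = 6*g*u + 42*g + u^2 + 7*u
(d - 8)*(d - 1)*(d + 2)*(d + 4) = d^4 - 3*d^3 - 38*d^2 - 24*d + 64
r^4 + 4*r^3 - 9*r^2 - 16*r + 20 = (r - 2)*(r - 1)*(r + 2)*(r + 5)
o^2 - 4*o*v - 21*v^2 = (o - 7*v)*(o + 3*v)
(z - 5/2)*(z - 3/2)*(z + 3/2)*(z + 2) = z^4 - z^3/2 - 29*z^2/4 + 9*z/8 + 45/4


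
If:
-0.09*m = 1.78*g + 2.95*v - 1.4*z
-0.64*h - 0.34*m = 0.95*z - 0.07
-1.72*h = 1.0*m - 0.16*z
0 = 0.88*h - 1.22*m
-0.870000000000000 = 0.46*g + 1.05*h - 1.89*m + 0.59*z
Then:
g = -1.98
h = 0.00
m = 0.00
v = 1.23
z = 0.07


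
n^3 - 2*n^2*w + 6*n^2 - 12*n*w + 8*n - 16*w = (n + 2)*(n + 4)*(n - 2*w)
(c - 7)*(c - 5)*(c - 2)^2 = c^4 - 16*c^3 + 87*c^2 - 188*c + 140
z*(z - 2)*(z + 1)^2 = z^4 - 3*z^2 - 2*z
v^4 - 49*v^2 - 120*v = v*(v - 8)*(v + 3)*(v + 5)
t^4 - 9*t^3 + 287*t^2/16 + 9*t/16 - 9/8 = (t - 6)*(t - 3)*(t - 1/4)*(t + 1/4)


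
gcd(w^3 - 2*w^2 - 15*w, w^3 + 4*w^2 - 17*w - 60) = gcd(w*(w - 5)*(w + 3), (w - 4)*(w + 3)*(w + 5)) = w + 3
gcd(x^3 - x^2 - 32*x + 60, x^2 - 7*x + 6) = 1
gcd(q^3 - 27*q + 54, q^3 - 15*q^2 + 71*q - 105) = q - 3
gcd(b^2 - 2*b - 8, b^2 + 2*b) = b + 2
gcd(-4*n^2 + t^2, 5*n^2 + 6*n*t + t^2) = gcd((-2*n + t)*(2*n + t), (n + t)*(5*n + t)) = 1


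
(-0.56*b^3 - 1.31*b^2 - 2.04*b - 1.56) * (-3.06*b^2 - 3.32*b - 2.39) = 1.7136*b^5 + 5.8678*b^4 + 11.93*b^3 + 14.6773*b^2 + 10.0548*b + 3.7284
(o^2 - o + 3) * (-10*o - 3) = -10*o^3 + 7*o^2 - 27*o - 9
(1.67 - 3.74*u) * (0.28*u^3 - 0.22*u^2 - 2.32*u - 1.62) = -1.0472*u^4 + 1.2904*u^3 + 8.3094*u^2 + 2.1844*u - 2.7054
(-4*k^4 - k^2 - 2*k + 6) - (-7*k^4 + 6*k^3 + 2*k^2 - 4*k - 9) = 3*k^4 - 6*k^3 - 3*k^2 + 2*k + 15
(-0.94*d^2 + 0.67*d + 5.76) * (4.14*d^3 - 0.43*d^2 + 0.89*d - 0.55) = -3.8916*d^5 + 3.178*d^4 + 22.7217*d^3 - 1.3635*d^2 + 4.7579*d - 3.168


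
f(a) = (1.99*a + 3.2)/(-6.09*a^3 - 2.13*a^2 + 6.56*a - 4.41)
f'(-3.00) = -0.01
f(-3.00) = -0.02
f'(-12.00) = -0.00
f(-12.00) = -0.00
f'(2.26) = 0.12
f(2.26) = -0.11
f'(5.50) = 0.01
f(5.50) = -0.01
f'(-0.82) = -0.20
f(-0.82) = -0.20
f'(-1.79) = 0.05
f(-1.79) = -0.03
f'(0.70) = 2.16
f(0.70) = -1.56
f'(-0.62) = -0.32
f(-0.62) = -0.25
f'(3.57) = 0.02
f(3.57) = -0.04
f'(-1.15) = 0.02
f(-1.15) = -0.17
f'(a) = (1.99*a + 3.2)*(18.27*a^2 + 4.26*a - 6.56)/(-6.09*a^3 - 2.13*a^2 + 6.56*a - 4.41)^2 + 1.99/(-6.09*a^3 - 2.13*a^2 + 6.56*a - 4.41)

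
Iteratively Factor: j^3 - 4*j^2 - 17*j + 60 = (j - 5)*(j^2 + j - 12) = (j - 5)*(j + 4)*(j - 3)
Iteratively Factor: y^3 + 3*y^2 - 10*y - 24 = (y + 2)*(y^2 + y - 12) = (y + 2)*(y + 4)*(y - 3)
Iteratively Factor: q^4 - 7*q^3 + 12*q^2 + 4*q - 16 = (q + 1)*(q^3 - 8*q^2 + 20*q - 16) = (q - 2)*(q + 1)*(q^2 - 6*q + 8) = (q - 4)*(q - 2)*(q + 1)*(q - 2)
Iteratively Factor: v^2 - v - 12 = (v - 4)*(v + 3)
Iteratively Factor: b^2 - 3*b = (b - 3)*(b)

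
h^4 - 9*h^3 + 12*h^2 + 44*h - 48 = (h - 6)*(h - 4)*(h - 1)*(h + 2)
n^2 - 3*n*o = n*(n - 3*o)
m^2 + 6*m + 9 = (m + 3)^2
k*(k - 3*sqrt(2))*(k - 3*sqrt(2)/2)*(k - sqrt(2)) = k^4 - 11*sqrt(2)*k^3/2 + 18*k^2 - 9*sqrt(2)*k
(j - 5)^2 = j^2 - 10*j + 25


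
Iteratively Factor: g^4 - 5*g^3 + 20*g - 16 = (g - 2)*(g^3 - 3*g^2 - 6*g + 8) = (g - 4)*(g - 2)*(g^2 + g - 2) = (g - 4)*(g - 2)*(g - 1)*(g + 2)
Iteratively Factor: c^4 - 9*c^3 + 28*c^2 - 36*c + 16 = (c - 2)*(c^3 - 7*c^2 + 14*c - 8) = (c - 4)*(c - 2)*(c^2 - 3*c + 2) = (c - 4)*(c - 2)^2*(c - 1)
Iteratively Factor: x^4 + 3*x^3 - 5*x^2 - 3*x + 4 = (x + 1)*(x^3 + 2*x^2 - 7*x + 4) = (x - 1)*(x + 1)*(x^2 + 3*x - 4) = (x - 1)^2*(x + 1)*(x + 4)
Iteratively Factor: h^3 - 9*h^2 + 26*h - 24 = (h - 4)*(h^2 - 5*h + 6) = (h - 4)*(h - 3)*(h - 2)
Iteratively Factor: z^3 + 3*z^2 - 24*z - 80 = (z + 4)*(z^2 - z - 20) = (z - 5)*(z + 4)*(z + 4)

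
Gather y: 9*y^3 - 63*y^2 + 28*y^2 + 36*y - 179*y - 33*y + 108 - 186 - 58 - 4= 9*y^3 - 35*y^2 - 176*y - 140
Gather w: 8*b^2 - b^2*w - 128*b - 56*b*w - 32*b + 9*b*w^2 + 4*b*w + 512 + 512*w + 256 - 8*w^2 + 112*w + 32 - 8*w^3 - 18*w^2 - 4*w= 8*b^2 - 160*b - 8*w^3 + w^2*(9*b - 26) + w*(-b^2 - 52*b + 620) + 800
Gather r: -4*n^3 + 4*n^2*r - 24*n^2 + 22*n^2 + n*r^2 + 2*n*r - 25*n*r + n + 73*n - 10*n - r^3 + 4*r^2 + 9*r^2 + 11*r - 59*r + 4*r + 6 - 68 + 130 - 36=-4*n^3 - 2*n^2 + 64*n - r^3 + r^2*(n + 13) + r*(4*n^2 - 23*n - 44) + 32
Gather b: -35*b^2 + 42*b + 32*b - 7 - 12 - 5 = -35*b^2 + 74*b - 24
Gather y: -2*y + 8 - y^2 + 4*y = -y^2 + 2*y + 8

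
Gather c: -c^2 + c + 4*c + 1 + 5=-c^2 + 5*c + 6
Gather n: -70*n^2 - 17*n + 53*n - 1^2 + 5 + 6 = -70*n^2 + 36*n + 10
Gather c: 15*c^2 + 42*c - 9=15*c^2 + 42*c - 9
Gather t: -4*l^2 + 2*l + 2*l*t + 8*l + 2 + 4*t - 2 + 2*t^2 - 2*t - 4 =-4*l^2 + 10*l + 2*t^2 + t*(2*l + 2) - 4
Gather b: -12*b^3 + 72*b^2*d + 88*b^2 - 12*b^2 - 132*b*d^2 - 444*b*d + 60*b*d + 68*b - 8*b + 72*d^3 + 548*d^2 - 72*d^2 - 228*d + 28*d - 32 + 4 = -12*b^3 + b^2*(72*d + 76) + b*(-132*d^2 - 384*d + 60) + 72*d^3 + 476*d^2 - 200*d - 28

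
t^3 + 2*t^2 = t^2*(t + 2)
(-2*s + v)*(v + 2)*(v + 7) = -2*s*v^2 - 18*s*v - 28*s + v^3 + 9*v^2 + 14*v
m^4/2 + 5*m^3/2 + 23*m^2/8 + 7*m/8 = m*(m/2 + 1/4)*(m + 1)*(m + 7/2)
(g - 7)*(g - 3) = g^2 - 10*g + 21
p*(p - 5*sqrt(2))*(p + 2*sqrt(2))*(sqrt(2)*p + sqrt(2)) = sqrt(2)*p^4 - 6*p^3 + sqrt(2)*p^3 - 20*sqrt(2)*p^2 - 6*p^2 - 20*sqrt(2)*p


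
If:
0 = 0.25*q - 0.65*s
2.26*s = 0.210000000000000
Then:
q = 0.24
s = 0.09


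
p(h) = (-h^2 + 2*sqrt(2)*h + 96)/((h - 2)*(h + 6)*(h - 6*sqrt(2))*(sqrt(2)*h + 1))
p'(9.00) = -0.14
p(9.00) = 0.05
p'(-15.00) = 0.00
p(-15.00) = 0.00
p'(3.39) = 0.22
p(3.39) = -0.24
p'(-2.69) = -0.10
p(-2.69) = -0.17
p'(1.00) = 0.32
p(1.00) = 0.77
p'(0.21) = -0.44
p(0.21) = 0.81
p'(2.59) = 1.37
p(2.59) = -0.69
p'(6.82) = 0.00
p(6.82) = -0.06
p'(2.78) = 0.77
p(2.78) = -0.50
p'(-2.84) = -0.08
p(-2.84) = -0.15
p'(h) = (-2*h + 2*sqrt(2))/((h - 2)*(h + 6)*(h - 6*sqrt(2))*(sqrt(2)*h + 1)) - sqrt(2)*(-h^2 + 2*sqrt(2)*h + 96)/((h - 2)*(h + 6)*(h - 6*sqrt(2))*(sqrt(2)*h + 1)^2) - (-h^2 + 2*sqrt(2)*h + 96)/((h - 2)*(h + 6)*(h - 6*sqrt(2))^2*(sqrt(2)*h + 1)) - (-h^2 + 2*sqrt(2)*h + 96)/((h - 2)*(h + 6)^2*(h - 6*sqrt(2))*(sqrt(2)*h + 1)) - (-h^2 + 2*sqrt(2)*h + 96)/((h - 2)^2*(h + 6)*(h - 6*sqrt(2))*(sqrt(2)*h + 1)) = (2*sqrt(2)*h^5 - 23*h^4 + 4*sqrt(2)*h^4 - 340*sqrt(2)*h^3 - 32*h^3 - 1040*sqrt(2)*h^2 + 3108*h^2 + 3312*sqrt(2)*h + 8448*h - 12384 + 2304*sqrt(2))/(2*h^8 - 22*sqrt(2)*h^7 + 16*h^7 - 176*sqrt(2)*h^6 + 81*h^6 + 308*sqrt(2)*h^5 + 584*h^5 - 416*h^4 + 3168*sqrt(2)*h^4 - 8736*h^3 - 4224*sqrt(2)*h^3 - 12672*sqrt(2)*h^2 + 13392*h^2 - 6912*h + 19008*sqrt(2)*h + 10368)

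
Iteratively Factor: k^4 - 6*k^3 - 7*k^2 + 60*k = (k + 3)*(k^3 - 9*k^2 + 20*k) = k*(k + 3)*(k^2 - 9*k + 20) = k*(k - 5)*(k + 3)*(k - 4)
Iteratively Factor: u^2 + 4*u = (u + 4)*(u)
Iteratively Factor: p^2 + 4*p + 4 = (p + 2)*(p + 2)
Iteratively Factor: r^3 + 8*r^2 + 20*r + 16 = (r + 2)*(r^2 + 6*r + 8) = (r + 2)*(r + 4)*(r + 2)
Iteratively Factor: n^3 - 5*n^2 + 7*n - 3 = (n - 1)*(n^2 - 4*n + 3) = (n - 1)^2*(n - 3)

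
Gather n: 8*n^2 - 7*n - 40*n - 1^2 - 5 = 8*n^2 - 47*n - 6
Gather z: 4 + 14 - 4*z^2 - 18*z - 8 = -4*z^2 - 18*z + 10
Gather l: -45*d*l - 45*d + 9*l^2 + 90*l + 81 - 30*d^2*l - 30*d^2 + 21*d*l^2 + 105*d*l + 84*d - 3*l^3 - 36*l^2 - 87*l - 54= -30*d^2 + 39*d - 3*l^3 + l^2*(21*d - 27) + l*(-30*d^2 + 60*d + 3) + 27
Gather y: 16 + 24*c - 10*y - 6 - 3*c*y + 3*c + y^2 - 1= 27*c + y^2 + y*(-3*c - 10) + 9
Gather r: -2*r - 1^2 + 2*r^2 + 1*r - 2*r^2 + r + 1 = 0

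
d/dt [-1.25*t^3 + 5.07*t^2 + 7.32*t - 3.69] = -3.75*t^2 + 10.14*t + 7.32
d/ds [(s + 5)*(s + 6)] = 2*s + 11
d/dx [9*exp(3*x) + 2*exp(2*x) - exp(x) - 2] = (27*exp(2*x) + 4*exp(x) - 1)*exp(x)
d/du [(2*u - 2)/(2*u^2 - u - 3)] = 2*(2*u^2 - u - (u - 1)*(4*u - 1) - 3)/(-2*u^2 + u + 3)^2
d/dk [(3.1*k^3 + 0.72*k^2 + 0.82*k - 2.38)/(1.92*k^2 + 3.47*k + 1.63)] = (5.952*k^4 + 21.514*k^3 + 16.083*k^2 + 11.4864*k + 9.5952)/(3.6864*k^4 + 13.3248*k^3 + 18.3001*k^2 + 11.3122*k + 2.6569)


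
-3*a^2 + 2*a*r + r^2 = (-a + r)*(3*a + r)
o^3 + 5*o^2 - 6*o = o*(o - 1)*(o + 6)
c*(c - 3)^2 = c^3 - 6*c^2 + 9*c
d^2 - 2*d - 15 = (d - 5)*(d + 3)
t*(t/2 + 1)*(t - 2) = t^3/2 - 2*t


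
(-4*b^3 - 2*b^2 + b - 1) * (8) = -32*b^3 - 16*b^2 + 8*b - 8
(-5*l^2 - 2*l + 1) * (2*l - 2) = -10*l^3 + 6*l^2 + 6*l - 2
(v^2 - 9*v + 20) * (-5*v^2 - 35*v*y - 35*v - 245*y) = -5*v^4 - 35*v^3*y + 10*v^3 + 70*v^2*y + 215*v^2 + 1505*v*y - 700*v - 4900*y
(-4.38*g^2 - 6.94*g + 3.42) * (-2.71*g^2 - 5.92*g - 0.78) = 11.8698*g^4 + 44.737*g^3 + 35.233*g^2 - 14.8332*g - 2.6676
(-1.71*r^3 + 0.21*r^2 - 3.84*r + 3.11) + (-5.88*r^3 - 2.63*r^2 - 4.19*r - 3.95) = -7.59*r^3 - 2.42*r^2 - 8.03*r - 0.84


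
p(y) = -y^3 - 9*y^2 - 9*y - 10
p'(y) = -3*y^2 - 18*y - 9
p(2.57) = -109.55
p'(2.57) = -75.07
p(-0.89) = -8.41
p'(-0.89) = 4.64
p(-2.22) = -23.43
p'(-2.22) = 16.17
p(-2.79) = -33.23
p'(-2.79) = 17.87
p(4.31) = -296.04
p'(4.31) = -142.31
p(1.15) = -33.77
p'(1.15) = -33.67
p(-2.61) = -30.04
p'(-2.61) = 17.54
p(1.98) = -70.87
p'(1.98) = -56.40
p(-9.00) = 71.00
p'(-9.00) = -90.00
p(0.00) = -10.00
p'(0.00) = -9.00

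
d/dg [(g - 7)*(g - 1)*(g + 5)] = 3*g^2 - 6*g - 33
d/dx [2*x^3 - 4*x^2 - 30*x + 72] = 6*x^2 - 8*x - 30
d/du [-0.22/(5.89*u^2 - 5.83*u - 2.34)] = (2.5916*u - 1.2826)/(-5.89*u^2 + 5.83*u + 2.34)^2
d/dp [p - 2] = 1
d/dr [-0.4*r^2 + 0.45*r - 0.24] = 0.45 - 0.8*r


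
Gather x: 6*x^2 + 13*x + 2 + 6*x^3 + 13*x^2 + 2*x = 6*x^3 + 19*x^2 + 15*x + 2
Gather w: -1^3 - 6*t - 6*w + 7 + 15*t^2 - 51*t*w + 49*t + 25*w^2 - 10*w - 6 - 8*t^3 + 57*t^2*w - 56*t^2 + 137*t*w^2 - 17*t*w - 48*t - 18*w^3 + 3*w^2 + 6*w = -8*t^3 - 41*t^2 - 5*t - 18*w^3 + w^2*(137*t + 28) + w*(57*t^2 - 68*t - 10)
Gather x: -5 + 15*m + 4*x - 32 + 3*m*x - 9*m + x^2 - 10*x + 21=6*m + x^2 + x*(3*m - 6) - 16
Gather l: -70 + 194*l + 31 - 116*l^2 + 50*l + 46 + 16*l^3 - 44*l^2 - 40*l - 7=16*l^3 - 160*l^2 + 204*l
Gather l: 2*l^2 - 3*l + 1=2*l^2 - 3*l + 1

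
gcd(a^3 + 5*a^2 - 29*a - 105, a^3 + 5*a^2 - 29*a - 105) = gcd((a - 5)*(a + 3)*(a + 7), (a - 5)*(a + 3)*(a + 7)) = a^3 + 5*a^2 - 29*a - 105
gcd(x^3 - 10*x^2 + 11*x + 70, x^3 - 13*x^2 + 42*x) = x - 7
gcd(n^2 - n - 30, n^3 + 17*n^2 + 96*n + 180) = n + 5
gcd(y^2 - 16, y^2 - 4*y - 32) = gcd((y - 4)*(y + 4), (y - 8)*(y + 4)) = y + 4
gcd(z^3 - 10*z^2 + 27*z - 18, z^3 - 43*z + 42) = z^2 - 7*z + 6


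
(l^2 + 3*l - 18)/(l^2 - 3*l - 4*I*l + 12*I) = (l + 6)/(l - 4*I)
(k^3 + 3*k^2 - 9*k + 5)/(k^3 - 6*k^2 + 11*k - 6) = (k^2 + 4*k - 5)/(k^2 - 5*k + 6)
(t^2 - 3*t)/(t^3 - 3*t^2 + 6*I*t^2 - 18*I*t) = 1/(t + 6*I)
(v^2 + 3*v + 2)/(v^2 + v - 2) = (v + 1)/(v - 1)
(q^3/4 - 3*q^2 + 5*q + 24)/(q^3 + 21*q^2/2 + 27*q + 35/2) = (q^3 - 12*q^2 + 20*q + 96)/(2*(2*q^3 + 21*q^2 + 54*q + 35))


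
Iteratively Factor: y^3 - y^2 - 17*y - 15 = (y + 3)*(y^2 - 4*y - 5) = (y + 1)*(y + 3)*(y - 5)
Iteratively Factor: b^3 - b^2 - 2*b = (b)*(b^2 - b - 2) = b*(b + 1)*(b - 2)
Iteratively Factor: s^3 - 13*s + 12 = (s + 4)*(s^2 - 4*s + 3) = (s - 1)*(s + 4)*(s - 3)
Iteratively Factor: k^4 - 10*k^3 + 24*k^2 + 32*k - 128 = (k - 4)*(k^3 - 6*k^2 + 32) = (k - 4)*(k + 2)*(k^2 - 8*k + 16) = (k - 4)^2*(k + 2)*(k - 4)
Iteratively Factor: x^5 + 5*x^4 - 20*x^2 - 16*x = (x + 4)*(x^4 + x^3 - 4*x^2 - 4*x) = (x - 2)*(x + 4)*(x^3 + 3*x^2 + 2*x) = (x - 2)*(x + 2)*(x + 4)*(x^2 + x) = (x - 2)*(x + 1)*(x + 2)*(x + 4)*(x)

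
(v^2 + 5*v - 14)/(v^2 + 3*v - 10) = (v + 7)/(v + 5)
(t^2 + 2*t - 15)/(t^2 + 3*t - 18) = (t + 5)/(t + 6)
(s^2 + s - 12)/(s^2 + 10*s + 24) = (s - 3)/(s + 6)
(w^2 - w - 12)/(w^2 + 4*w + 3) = (w - 4)/(w + 1)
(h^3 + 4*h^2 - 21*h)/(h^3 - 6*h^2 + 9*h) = (h + 7)/(h - 3)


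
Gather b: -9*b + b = -8*b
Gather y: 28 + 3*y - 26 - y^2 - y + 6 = -y^2 + 2*y + 8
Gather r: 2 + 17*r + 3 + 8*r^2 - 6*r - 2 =8*r^2 + 11*r + 3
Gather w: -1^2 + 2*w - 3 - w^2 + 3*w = -w^2 + 5*w - 4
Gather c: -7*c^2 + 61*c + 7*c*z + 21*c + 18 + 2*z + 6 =-7*c^2 + c*(7*z + 82) + 2*z + 24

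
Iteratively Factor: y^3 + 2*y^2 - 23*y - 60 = (y + 3)*(y^2 - y - 20) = (y - 5)*(y + 3)*(y + 4)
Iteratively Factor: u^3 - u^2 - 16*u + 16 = (u - 1)*(u^2 - 16) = (u - 1)*(u + 4)*(u - 4)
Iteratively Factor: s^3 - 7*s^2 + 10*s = (s - 2)*(s^2 - 5*s) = (s - 5)*(s - 2)*(s)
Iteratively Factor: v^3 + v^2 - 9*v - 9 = (v - 3)*(v^2 + 4*v + 3) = (v - 3)*(v + 1)*(v + 3)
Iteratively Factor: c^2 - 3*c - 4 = (c - 4)*(c + 1)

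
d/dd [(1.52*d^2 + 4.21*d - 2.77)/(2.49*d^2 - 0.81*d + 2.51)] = (-11.7141*d^2 + 21.425*d + 8.3234)/(6.2001*d^4 - 4.0338*d^3 + 13.1559*d^2 - 4.0662*d + 6.3001)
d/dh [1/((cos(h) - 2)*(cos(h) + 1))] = (-sin(h) + sin(2*h))/((cos(h) - 2)^2*(cos(h) + 1)^2)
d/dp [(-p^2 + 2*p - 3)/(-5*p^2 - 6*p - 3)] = 8*(2*p^2 - 3*p - 3)/(25*p^4 + 60*p^3 + 66*p^2 + 36*p + 9)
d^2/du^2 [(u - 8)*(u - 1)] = 2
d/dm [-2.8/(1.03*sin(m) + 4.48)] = 2.884*cos(m)/(1.03*sin(m) + 4.48)^2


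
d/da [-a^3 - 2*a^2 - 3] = a*(-3*a - 4)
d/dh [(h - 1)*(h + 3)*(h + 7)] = 3*h^2 + 18*h + 11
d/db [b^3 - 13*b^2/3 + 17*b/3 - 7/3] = 3*b^2 - 26*b/3 + 17/3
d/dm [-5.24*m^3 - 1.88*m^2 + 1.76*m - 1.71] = -15.72*m^2 - 3.76*m + 1.76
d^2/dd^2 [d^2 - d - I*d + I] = 2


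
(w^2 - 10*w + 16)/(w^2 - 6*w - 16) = (w - 2)/(w + 2)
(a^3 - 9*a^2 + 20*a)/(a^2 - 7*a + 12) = a*(a - 5)/(a - 3)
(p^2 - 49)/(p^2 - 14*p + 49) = (p + 7)/(p - 7)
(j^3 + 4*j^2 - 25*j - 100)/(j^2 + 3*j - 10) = (j^2 - j - 20)/(j - 2)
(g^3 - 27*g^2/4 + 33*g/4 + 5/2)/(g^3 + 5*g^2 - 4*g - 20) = (4*g^2 - 19*g - 5)/(4*(g^2 + 7*g + 10))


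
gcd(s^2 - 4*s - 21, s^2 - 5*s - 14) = s - 7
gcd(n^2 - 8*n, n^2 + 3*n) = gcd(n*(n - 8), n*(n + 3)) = n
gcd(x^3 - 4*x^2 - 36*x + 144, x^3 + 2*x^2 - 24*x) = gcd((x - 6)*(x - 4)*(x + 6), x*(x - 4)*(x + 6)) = x^2 + 2*x - 24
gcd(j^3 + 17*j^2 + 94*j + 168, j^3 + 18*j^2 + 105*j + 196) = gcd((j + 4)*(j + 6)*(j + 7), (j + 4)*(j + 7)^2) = j^2 + 11*j + 28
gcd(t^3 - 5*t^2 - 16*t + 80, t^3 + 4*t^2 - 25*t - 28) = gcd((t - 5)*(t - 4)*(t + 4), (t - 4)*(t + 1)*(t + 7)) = t - 4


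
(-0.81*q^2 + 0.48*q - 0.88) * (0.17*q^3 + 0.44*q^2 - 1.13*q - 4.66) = -0.1377*q^5 - 0.2748*q^4 + 0.9769*q^3 + 2.845*q^2 - 1.2424*q + 4.1008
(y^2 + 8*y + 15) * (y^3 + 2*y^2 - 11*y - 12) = y^5 + 10*y^4 + 20*y^3 - 70*y^2 - 261*y - 180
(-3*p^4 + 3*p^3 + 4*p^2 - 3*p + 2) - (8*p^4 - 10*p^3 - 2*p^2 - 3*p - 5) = -11*p^4 + 13*p^3 + 6*p^2 + 7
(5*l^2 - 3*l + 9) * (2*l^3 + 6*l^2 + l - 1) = 10*l^5 + 24*l^4 + 5*l^3 + 46*l^2 + 12*l - 9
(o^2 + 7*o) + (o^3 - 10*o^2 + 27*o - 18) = o^3 - 9*o^2 + 34*o - 18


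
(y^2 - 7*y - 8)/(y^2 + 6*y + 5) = (y - 8)/(y + 5)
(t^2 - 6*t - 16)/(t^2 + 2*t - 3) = (t^2 - 6*t - 16)/(t^2 + 2*t - 3)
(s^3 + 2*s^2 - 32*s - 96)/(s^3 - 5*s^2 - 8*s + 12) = (s^2 + 8*s + 16)/(s^2 + s - 2)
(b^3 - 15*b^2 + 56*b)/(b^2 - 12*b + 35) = b*(b - 8)/(b - 5)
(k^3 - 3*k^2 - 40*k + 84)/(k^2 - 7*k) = k + 4 - 12/k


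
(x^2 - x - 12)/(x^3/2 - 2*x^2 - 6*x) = 2*(-x^2 + x + 12)/(x*(-x^2 + 4*x + 12))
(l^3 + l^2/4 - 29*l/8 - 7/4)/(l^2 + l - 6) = (8*l^2 + 18*l + 7)/(8*(l + 3))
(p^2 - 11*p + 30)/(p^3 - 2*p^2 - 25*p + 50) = (p - 6)/(p^2 + 3*p - 10)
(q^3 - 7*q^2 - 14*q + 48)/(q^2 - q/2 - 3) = 2*(q^2 - 5*q - 24)/(2*q + 3)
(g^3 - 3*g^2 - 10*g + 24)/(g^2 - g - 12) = g - 2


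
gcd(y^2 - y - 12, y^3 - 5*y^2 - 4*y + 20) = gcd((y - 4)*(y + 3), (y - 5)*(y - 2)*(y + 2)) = 1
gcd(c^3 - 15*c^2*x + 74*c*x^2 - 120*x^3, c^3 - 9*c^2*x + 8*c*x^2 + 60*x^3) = c^2 - 11*c*x + 30*x^2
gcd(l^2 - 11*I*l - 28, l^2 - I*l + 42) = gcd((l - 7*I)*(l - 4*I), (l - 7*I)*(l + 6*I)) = l - 7*I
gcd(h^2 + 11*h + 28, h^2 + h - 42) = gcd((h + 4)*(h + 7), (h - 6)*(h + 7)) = h + 7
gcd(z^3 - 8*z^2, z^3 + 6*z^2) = z^2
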